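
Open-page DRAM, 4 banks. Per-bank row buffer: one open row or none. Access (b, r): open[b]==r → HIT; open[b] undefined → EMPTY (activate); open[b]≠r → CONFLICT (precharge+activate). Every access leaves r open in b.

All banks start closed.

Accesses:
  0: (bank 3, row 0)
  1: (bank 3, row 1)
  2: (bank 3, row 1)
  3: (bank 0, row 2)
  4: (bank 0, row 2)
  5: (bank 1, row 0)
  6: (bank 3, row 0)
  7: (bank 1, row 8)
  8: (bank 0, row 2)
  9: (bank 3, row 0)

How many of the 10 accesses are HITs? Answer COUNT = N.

0: bank 3 row 0 — prev None → EMPTY
1: bank 3 row 1 — prev 0 → CONFLICT
2: bank 3 row 1 — prev 1 → HIT
3: bank 0 row 2 — prev None → EMPTY
4: bank 0 row 2 — prev 2 → HIT
5: bank 1 row 0 — prev None → EMPTY
6: bank 3 row 0 — prev 1 → CONFLICT
7: bank 1 row 8 — prev 0 → CONFLICT
8: bank 0 row 2 — prev 2 → HIT
9: bank 3 row 0 — prev 0 → HIT

COUNT = 4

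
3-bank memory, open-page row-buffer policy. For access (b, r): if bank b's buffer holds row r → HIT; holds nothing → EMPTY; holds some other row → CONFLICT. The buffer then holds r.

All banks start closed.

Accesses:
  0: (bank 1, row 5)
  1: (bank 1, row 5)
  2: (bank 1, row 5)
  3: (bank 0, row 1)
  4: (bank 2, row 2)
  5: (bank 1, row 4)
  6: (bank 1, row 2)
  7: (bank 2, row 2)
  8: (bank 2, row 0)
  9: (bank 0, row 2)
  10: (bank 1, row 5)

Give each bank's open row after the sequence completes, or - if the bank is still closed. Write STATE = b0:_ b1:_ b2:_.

STATE = b0:2 b1:5 b2:0

step 0: bank1 None->5 [EMPTY]
step 1: bank1 5->5 [HIT]
step 2: bank1 5->5 [HIT]
step 3: bank0 None->1 [EMPTY]
step 4: bank2 None->2 [EMPTY]
step 5: bank1 5->4 [CONFLICT]
step 6: bank1 4->2 [CONFLICT]
step 7: bank2 2->2 [HIT]
step 8: bank2 2->0 [CONFLICT]
step 9: bank0 1->2 [CONFLICT]
step 10: bank1 2->5 [CONFLICT]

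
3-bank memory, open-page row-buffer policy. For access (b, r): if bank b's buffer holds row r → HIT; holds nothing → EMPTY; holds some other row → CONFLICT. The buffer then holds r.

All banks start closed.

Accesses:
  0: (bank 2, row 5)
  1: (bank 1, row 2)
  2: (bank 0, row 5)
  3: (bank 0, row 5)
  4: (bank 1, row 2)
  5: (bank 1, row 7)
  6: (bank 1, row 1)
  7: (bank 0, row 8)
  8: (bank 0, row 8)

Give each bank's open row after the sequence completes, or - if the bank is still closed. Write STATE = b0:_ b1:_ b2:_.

STATE = b0:8 b1:1 b2:5

#0 (2,5) E
#1 (1,2) E
#2 (0,5) E
#3 (0,5) H  (was 5)
#4 (1,2) H  (was 2)
#5 (1,7) C  (was 2)
#6 (1,1) C  (was 7)
#7 (0,8) C  (was 5)
#8 (0,8) H  (was 8)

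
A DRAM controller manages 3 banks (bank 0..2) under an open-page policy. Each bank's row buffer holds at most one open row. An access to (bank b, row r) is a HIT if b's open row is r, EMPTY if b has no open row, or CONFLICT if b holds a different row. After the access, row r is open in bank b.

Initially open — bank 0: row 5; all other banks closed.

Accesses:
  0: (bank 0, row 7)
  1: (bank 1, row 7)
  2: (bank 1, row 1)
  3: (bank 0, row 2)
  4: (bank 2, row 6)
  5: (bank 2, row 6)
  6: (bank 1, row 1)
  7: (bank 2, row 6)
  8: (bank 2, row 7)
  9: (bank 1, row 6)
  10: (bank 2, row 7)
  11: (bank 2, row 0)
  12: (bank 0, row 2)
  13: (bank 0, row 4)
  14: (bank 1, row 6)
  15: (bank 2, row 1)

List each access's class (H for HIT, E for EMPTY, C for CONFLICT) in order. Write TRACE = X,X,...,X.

#0 (0,7) C  (was 5)
#1 (1,7) E
#2 (1,1) C  (was 7)
#3 (0,2) C  (was 7)
#4 (2,6) E
#5 (2,6) H  (was 6)
#6 (1,1) H  (was 1)
#7 (2,6) H  (was 6)
#8 (2,7) C  (was 6)
#9 (1,6) C  (was 1)
#10 (2,7) H  (was 7)
#11 (2,0) C  (was 7)
#12 (0,2) H  (was 2)
#13 (0,4) C  (was 2)
#14 (1,6) H  (was 6)
#15 (2,1) C  (was 0)

TRACE = C,E,C,C,E,H,H,H,C,C,H,C,H,C,H,C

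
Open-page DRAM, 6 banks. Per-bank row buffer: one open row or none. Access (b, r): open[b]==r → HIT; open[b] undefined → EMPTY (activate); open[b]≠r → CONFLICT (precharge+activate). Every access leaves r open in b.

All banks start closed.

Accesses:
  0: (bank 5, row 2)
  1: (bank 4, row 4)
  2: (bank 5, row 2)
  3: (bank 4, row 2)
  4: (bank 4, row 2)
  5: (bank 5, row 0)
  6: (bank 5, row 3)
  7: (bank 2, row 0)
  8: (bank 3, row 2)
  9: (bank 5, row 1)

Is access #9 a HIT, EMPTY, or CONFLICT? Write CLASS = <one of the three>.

  [0] b5 r2: no row ⇒ E
  [1] b4 r4: no row ⇒ E
  [2] b5 r2: had r2 ⇒ H
  [3] b4 r2: had r4 ⇒ C
  [4] b4 r2: had r2 ⇒ H
  [5] b5 r0: had r2 ⇒ C
  [6] b5 r3: had r0 ⇒ C
  [7] b2 r0: no row ⇒ E
  [8] b3 r2: no row ⇒ E
  [9] b5 r1: had r3 ⇒ C

CLASS = CONFLICT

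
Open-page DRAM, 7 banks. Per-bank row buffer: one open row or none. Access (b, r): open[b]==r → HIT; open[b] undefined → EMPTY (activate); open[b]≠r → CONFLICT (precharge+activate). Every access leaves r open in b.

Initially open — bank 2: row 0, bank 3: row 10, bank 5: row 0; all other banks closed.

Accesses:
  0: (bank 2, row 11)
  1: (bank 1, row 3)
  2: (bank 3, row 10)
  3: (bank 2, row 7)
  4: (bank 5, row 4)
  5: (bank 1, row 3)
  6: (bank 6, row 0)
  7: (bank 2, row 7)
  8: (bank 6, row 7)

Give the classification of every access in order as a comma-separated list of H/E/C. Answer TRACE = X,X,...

  [0] b2 r11: had r0 ⇒ C
  [1] b1 r3: no row ⇒ E
  [2] b3 r10: had r10 ⇒ H
  [3] b2 r7: had r11 ⇒ C
  [4] b5 r4: had r0 ⇒ C
  [5] b1 r3: had r3 ⇒ H
  [6] b6 r0: no row ⇒ E
  [7] b2 r7: had r7 ⇒ H
  [8] b6 r7: had r0 ⇒ C

TRACE = C,E,H,C,C,H,E,H,C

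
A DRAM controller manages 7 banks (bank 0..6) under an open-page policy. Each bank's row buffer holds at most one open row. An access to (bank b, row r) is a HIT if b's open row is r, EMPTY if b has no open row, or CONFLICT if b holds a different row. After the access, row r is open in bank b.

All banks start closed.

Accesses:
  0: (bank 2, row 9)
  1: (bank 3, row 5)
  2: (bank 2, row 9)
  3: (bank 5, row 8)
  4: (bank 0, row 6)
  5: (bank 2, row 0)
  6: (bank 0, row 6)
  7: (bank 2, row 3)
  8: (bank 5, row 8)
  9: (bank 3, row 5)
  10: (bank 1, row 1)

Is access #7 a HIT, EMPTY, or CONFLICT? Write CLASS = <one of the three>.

  [0] b2 r9: no row ⇒ E
  [1] b3 r5: no row ⇒ E
  [2] b2 r9: had r9 ⇒ H
  [3] b5 r8: no row ⇒ E
  [4] b0 r6: no row ⇒ E
  [5] b2 r0: had r9 ⇒ C
  [6] b0 r6: had r6 ⇒ H
  [7] b2 r3: had r0 ⇒ C
  [8] b5 r8: had r8 ⇒ H
  [9] b3 r5: had r5 ⇒ H
  [10] b1 r1: no row ⇒ E

CLASS = CONFLICT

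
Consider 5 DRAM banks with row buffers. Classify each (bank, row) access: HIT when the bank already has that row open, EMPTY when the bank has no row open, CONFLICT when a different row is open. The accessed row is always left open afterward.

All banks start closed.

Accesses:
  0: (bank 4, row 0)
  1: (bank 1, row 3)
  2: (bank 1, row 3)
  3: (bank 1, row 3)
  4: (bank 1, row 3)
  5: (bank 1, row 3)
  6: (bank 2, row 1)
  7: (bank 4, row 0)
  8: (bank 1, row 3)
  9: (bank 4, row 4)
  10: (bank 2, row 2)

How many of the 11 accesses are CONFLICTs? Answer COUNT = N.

#0 (4,0) E
#1 (1,3) E
#2 (1,3) H  (was 3)
#3 (1,3) H  (was 3)
#4 (1,3) H  (was 3)
#5 (1,3) H  (was 3)
#6 (2,1) E
#7 (4,0) H  (was 0)
#8 (1,3) H  (was 3)
#9 (4,4) C  (was 0)
#10 (2,2) C  (was 1)

COUNT = 2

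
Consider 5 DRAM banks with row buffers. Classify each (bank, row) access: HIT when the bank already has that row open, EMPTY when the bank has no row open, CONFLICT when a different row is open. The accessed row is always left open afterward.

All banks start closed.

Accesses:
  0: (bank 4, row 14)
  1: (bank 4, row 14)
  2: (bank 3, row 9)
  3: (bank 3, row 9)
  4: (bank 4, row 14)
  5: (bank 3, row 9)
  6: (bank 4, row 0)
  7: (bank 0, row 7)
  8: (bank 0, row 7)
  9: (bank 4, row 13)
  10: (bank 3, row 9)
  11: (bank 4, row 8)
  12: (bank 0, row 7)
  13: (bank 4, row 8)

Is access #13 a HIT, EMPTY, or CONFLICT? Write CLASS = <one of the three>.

CLASS = HIT

0: bank 4 row 14 — prev None → EMPTY
1: bank 4 row 14 — prev 14 → HIT
2: bank 3 row 9 — prev None → EMPTY
3: bank 3 row 9 — prev 9 → HIT
4: bank 4 row 14 — prev 14 → HIT
5: bank 3 row 9 — prev 9 → HIT
6: bank 4 row 0 — prev 14 → CONFLICT
7: bank 0 row 7 — prev None → EMPTY
8: bank 0 row 7 — prev 7 → HIT
9: bank 4 row 13 — prev 0 → CONFLICT
10: bank 3 row 9 — prev 9 → HIT
11: bank 4 row 8 — prev 13 → CONFLICT
12: bank 0 row 7 — prev 7 → HIT
13: bank 4 row 8 — prev 8 → HIT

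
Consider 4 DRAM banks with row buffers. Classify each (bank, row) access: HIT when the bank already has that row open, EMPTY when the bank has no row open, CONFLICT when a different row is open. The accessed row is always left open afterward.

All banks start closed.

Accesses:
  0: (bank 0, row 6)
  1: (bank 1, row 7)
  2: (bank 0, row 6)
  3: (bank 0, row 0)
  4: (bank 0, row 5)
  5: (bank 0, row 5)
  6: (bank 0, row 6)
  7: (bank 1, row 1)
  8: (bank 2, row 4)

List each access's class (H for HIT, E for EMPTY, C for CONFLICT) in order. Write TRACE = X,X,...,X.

  [0] b0 r6: no row ⇒ E
  [1] b1 r7: no row ⇒ E
  [2] b0 r6: had r6 ⇒ H
  [3] b0 r0: had r6 ⇒ C
  [4] b0 r5: had r0 ⇒ C
  [5] b0 r5: had r5 ⇒ H
  [6] b0 r6: had r5 ⇒ C
  [7] b1 r1: had r7 ⇒ C
  [8] b2 r4: no row ⇒ E

TRACE = E,E,H,C,C,H,C,C,E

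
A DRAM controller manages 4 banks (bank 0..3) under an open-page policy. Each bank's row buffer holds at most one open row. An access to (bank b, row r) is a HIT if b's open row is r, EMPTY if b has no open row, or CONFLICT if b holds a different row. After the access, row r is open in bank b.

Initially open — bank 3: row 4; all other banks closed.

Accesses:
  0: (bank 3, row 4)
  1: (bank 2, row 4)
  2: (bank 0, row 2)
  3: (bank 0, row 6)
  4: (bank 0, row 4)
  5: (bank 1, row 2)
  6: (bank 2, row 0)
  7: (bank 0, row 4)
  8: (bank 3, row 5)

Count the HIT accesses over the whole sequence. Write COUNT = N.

step 0: bank3 4->4 [HIT]
step 1: bank2 None->4 [EMPTY]
step 2: bank0 None->2 [EMPTY]
step 3: bank0 2->6 [CONFLICT]
step 4: bank0 6->4 [CONFLICT]
step 5: bank1 None->2 [EMPTY]
step 6: bank2 4->0 [CONFLICT]
step 7: bank0 4->4 [HIT]
step 8: bank3 4->5 [CONFLICT]

COUNT = 2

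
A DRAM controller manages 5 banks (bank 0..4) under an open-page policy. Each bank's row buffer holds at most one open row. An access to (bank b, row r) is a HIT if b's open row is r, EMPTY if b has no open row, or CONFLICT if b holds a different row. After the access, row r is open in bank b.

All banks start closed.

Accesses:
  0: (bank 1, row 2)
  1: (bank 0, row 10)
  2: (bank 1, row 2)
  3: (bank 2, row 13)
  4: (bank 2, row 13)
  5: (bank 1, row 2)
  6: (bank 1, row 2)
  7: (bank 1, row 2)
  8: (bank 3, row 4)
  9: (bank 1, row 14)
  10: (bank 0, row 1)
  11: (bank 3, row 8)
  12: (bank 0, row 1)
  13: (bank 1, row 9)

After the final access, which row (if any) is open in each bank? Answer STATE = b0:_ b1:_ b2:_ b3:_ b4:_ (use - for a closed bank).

step 0: bank1 None->2 [EMPTY]
step 1: bank0 None->10 [EMPTY]
step 2: bank1 2->2 [HIT]
step 3: bank2 None->13 [EMPTY]
step 4: bank2 13->13 [HIT]
step 5: bank1 2->2 [HIT]
step 6: bank1 2->2 [HIT]
step 7: bank1 2->2 [HIT]
step 8: bank3 None->4 [EMPTY]
step 9: bank1 2->14 [CONFLICT]
step 10: bank0 10->1 [CONFLICT]
step 11: bank3 4->8 [CONFLICT]
step 12: bank0 1->1 [HIT]
step 13: bank1 14->9 [CONFLICT]

STATE = b0:1 b1:9 b2:13 b3:8 b4:-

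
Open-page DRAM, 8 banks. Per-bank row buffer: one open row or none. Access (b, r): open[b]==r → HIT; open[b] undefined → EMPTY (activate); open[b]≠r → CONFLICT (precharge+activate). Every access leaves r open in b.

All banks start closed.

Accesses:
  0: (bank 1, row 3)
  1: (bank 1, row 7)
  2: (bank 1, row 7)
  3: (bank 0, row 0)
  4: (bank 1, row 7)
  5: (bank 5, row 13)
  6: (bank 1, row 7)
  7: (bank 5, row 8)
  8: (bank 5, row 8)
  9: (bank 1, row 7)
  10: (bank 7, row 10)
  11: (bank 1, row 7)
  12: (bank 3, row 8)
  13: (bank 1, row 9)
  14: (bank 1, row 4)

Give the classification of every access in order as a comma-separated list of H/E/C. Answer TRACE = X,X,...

  [0] b1 r3: no row ⇒ E
  [1] b1 r7: had r3 ⇒ C
  [2] b1 r7: had r7 ⇒ H
  [3] b0 r0: no row ⇒ E
  [4] b1 r7: had r7 ⇒ H
  [5] b5 r13: no row ⇒ E
  [6] b1 r7: had r7 ⇒ H
  [7] b5 r8: had r13 ⇒ C
  [8] b5 r8: had r8 ⇒ H
  [9] b1 r7: had r7 ⇒ H
  [10] b7 r10: no row ⇒ E
  [11] b1 r7: had r7 ⇒ H
  [12] b3 r8: no row ⇒ E
  [13] b1 r9: had r7 ⇒ C
  [14] b1 r4: had r9 ⇒ C

TRACE = E,C,H,E,H,E,H,C,H,H,E,H,E,C,C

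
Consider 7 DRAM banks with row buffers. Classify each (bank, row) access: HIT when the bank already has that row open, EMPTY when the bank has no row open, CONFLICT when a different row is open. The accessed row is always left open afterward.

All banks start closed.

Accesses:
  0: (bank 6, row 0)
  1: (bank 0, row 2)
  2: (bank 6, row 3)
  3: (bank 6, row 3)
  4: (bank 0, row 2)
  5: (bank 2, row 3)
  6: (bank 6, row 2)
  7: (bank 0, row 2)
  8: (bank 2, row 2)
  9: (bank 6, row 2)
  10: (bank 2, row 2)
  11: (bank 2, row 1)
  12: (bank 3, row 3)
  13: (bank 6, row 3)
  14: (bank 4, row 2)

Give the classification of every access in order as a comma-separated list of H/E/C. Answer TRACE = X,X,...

TRACE = E,E,C,H,H,E,C,H,C,H,H,C,E,C,E

step 0: bank6 None->0 [EMPTY]
step 1: bank0 None->2 [EMPTY]
step 2: bank6 0->3 [CONFLICT]
step 3: bank6 3->3 [HIT]
step 4: bank0 2->2 [HIT]
step 5: bank2 None->3 [EMPTY]
step 6: bank6 3->2 [CONFLICT]
step 7: bank0 2->2 [HIT]
step 8: bank2 3->2 [CONFLICT]
step 9: bank6 2->2 [HIT]
step 10: bank2 2->2 [HIT]
step 11: bank2 2->1 [CONFLICT]
step 12: bank3 None->3 [EMPTY]
step 13: bank6 2->3 [CONFLICT]
step 14: bank4 None->2 [EMPTY]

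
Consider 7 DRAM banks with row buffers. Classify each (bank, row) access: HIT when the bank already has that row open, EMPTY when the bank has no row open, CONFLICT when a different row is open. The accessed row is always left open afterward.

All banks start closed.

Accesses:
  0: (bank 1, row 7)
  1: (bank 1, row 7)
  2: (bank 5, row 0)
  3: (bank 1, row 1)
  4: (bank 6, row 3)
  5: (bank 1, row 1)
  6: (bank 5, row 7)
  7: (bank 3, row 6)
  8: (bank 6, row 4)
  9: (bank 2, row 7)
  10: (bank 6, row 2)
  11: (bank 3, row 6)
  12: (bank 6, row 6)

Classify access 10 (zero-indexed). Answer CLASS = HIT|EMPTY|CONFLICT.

CLASS = CONFLICT

#0 (1,7) E
#1 (1,7) H  (was 7)
#2 (5,0) E
#3 (1,1) C  (was 7)
#4 (6,3) E
#5 (1,1) H  (was 1)
#6 (5,7) C  (was 0)
#7 (3,6) E
#8 (6,4) C  (was 3)
#9 (2,7) E
#10 (6,2) C  (was 4)
#11 (3,6) H  (was 6)
#12 (6,6) C  (was 2)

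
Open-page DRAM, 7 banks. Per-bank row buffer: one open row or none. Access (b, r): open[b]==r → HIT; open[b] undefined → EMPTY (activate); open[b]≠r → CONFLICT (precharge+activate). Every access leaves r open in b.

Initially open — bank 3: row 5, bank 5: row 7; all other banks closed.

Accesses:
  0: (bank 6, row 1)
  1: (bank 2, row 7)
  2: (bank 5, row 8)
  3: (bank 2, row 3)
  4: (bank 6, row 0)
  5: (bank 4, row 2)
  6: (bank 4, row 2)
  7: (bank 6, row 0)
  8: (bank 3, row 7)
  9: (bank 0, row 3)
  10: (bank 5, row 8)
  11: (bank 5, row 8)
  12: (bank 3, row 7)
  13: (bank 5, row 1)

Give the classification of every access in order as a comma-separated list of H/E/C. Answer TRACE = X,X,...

TRACE = E,E,C,C,C,E,H,H,C,E,H,H,H,C

  [0] b6 r1: no row ⇒ E
  [1] b2 r7: no row ⇒ E
  [2] b5 r8: had r7 ⇒ C
  [3] b2 r3: had r7 ⇒ C
  [4] b6 r0: had r1 ⇒ C
  [5] b4 r2: no row ⇒ E
  [6] b4 r2: had r2 ⇒ H
  [7] b6 r0: had r0 ⇒ H
  [8] b3 r7: had r5 ⇒ C
  [9] b0 r3: no row ⇒ E
  [10] b5 r8: had r8 ⇒ H
  [11] b5 r8: had r8 ⇒ H
  [12] b3 r7: had r7 ⇒ H
  [13] b5 r1: had r8 ⇒ C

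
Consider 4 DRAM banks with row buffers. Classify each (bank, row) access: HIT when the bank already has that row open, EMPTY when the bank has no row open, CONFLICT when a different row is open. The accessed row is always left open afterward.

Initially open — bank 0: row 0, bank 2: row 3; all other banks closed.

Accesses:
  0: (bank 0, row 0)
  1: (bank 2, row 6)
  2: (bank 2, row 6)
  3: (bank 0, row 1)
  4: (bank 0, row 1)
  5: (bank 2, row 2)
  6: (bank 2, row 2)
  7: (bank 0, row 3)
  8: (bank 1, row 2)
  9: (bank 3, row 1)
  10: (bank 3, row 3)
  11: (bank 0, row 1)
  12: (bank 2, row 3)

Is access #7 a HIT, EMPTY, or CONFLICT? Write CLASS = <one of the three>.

  [0] b0 r0: had r0 ⇒ H
  [1] b2 r6: had r3 ⇒ C
  [2] b2 r6: had r6 ⇒ H
  [3] b0 r1: had r0 ⇒ C
  [4] b0 r1: had r1 ⇒ H
  [5] b2 r2: had r6 ⇒ C
  [6] b2 r2: had r2 ⇒ H
  [7] b0 r3: had r1 ⇒ C
  [8] b1 r2: no row ⇒ E
  [9] b3 r1: no row ⇒ E
  [10] b3 r3: had r1 ⇒ C
  [11] b0 r1: had r3 ⇒ C
  [12] b2 r3: had r2 ⇒ C

CLASS = CONFLICT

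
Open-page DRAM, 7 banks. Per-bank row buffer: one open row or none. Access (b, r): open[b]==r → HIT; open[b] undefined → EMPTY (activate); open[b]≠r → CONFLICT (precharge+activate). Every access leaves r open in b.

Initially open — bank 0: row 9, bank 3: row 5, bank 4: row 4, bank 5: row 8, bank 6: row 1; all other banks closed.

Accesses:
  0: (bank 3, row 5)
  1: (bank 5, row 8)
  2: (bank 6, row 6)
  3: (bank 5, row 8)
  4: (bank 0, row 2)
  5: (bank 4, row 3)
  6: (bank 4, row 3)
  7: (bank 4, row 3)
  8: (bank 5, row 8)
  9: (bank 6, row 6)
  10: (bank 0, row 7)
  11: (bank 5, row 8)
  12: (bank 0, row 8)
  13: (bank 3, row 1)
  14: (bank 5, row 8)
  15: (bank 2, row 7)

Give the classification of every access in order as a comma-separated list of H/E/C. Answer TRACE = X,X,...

TRACE = H,H,C,H,C,C,H,H,H,H,C,H,C,C,H,E

#0 (3,5) H  (was 5)
#1 (5,8) H  (was 8)
#2 (6,6) C  (was 1)
#3 (5,8) H  (was 8)
#4 (0,2) C  (was 9)
#5 (4,3) C  (was 4)
#6 (4,3) H  (was 3)
#7 (4,3) H  (was 3)
#8 (5,8) H  (was 8)
#9 (6,6) H  (was 6)
#10 (0,7) C  (was 2)
#11 (5,8) H  (was 8)
#12 (0,8) C  (was 7)
#13 (3,1) C  (was 5)
#14 (5,8) H  (was 8)
#15 (2,7) E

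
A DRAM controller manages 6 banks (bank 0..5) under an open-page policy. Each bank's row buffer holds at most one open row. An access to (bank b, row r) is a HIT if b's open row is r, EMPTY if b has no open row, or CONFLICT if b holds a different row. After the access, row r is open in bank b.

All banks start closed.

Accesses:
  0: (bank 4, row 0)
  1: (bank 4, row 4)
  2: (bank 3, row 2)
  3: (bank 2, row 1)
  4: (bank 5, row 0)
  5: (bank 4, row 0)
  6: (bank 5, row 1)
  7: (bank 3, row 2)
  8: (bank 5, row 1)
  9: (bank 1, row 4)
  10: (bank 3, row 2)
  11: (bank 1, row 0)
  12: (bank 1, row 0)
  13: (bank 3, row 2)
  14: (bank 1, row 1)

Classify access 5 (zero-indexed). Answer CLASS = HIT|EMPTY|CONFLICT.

CLASS = CONFLICT

  [0] b4 r0: no row ⇒ E
  [1] b4 r4: had r0 ⇒ C
  [2] b3 r2: no row ⇒ E
  [3] b2 r1: no row ⇒ E
  [4] b5 r0: no row ⇒ E
  [5] b4 r0: had r4 ⇒ C
  [6] b5 r1: had r0 ⇒ C
  [7] b3 r2: had r2 ⇒ H
  [8] b5 r1: had r1 ⇒ H
  [9] b1 r4: no row ⇒ E
  [10] b3 r2: had r2 ⇒ H
  [11] b1 r0: had r4 ⇒ C
  [12] b1 r0: had r0 ⇒ H
  [13] b3 r2: had r2 ⇒ H
  [14] b1 r1: had r0 ⇒ C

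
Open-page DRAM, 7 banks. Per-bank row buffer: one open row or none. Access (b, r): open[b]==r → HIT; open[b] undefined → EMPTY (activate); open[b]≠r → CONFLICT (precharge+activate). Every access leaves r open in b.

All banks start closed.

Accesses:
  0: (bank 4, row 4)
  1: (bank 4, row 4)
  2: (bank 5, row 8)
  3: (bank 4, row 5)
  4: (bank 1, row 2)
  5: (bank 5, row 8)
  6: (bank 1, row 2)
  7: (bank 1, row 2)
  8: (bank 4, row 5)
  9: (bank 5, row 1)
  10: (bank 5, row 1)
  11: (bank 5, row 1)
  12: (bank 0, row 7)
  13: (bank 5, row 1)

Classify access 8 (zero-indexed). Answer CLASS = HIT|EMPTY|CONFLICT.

CLASS = HIT

#0 (4,4) E
#1 (4,4) H  (was 4)
#2 (5,8) E
#3 (4,5) C  (was 4)
#4 (1,2) E
#5 (5,8) H  (was 8)
#6 (1,2) H  (was 2)
#7 (1,2) H  (was 2)
#8 (4,5) H  (was 5)
#9 (5,1) C  (was 8)
#10 (5,1) H  (was 1)
#11 (5,1) H  (was 1)
#12 (0,7) E
#13 (5,1) H  (was 1)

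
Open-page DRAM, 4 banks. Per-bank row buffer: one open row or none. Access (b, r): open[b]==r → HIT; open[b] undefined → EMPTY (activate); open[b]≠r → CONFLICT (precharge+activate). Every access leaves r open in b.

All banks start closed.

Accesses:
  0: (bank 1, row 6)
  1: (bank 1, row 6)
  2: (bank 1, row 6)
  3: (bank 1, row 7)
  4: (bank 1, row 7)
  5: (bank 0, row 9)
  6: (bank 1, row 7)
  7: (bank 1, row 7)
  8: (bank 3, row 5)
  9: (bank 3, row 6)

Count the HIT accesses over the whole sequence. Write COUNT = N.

  [0] b1 r6: no row ⇒ E
  [1] b1 r6: had r6 ⇒ H
  [2] b1 r6: had r6 ⇒ H
  [3] b1 r7: had r6 ⇒ C
  [4] b1 r7: had r7 ⇒ H
  [5] b0 r9: no row ⇒ E
  [6] b1 r7: had r7 ⇒ H
  [7] b1 r7: had r7 ⇒ H
  [8] b3 r5: no row ⇒ E
  [9] b3 r6: had r5 ⇒ C

COUNT = 5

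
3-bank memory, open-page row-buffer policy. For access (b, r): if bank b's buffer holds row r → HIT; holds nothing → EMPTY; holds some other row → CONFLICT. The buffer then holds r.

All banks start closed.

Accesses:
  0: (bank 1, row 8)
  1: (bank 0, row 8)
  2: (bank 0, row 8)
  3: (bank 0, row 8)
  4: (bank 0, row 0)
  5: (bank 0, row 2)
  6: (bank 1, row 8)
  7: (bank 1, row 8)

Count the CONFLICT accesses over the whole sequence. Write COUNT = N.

COUNT = 2

#0 (1,8) E
#1 (0,8) E
#2 (0,8) H  (was 8)
#3 (0,8) H  (was 8)
#4 (0,0) C  (was 8)
#5 (0,2) C  (was 0)
#6 (1,8) H  (was 8)
#7 (1,8) H  (was 8)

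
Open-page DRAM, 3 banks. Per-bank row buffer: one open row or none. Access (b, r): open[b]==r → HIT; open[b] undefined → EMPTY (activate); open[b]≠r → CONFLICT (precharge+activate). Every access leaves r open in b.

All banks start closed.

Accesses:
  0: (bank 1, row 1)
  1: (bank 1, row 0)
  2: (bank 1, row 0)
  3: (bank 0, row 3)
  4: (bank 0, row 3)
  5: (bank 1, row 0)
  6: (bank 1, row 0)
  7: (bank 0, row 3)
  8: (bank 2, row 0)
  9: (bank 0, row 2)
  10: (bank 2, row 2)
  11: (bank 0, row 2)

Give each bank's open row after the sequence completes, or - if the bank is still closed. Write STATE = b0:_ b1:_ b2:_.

#0 (1,1) E
#1 (1,0) C  (was 1)
#2 (1,0) H  (was 0)
#3 (0,3) E
#4 (0,3) H  (was 3)
#5 (1,0) H  (was 0)
#6 (1,0) H  (was 0)
#7 (0,3) H  (was 3)
#8 (2,0) E
#9 (0,2) C  (was 3)
#10 (2,2) C  (was 0)
#11 (0,2) H  (was 2)

STATE = b0:2 b1:0 b2:2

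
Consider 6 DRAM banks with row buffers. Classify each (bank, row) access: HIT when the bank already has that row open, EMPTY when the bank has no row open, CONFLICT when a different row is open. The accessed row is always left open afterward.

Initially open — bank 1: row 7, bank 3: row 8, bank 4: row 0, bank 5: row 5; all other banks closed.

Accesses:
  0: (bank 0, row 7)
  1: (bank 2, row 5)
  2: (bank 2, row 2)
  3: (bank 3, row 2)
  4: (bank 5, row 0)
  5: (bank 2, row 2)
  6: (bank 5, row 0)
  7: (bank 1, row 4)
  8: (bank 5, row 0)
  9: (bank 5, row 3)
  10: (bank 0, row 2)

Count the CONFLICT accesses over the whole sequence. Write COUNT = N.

  [0] b0 r7: no row ⇒ E
  [1] b2 r5: no row ⇒ E
  [2] b2 r2: had r5 ⇒ C
  [3] b3 r2: had r8 ⇒ C
  [4] b5 r0: had r5 ⇒ C
  [5] b2 r2: had r2 ⇒ H
  [6] b5 r0: had r0 ⇒ H
  [7] b1 r4: had r7 ⇒ C
  [8] b5 r0: had r0 ⇒ H
  [9] b5 r3: had r0 ⇒ C
  [10] b0 r2: had r7 ⇒ C

COUNT = 6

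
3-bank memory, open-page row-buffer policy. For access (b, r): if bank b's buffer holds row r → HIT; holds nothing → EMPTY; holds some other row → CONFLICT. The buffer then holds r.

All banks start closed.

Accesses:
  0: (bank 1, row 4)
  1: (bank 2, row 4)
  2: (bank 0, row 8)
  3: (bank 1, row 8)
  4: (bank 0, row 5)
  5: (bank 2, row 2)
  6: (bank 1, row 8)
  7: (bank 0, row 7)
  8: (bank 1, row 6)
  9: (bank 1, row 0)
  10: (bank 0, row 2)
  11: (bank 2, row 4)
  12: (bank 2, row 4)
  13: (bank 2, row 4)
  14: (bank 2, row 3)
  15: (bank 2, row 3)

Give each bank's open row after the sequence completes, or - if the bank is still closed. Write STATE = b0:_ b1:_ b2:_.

STATE = b0:2 b1:0 b2:3

step 0: bank1 None->4 [EMPTY]
step 1: bank2 None->4 [EMPTY]
step 2: bank0 None->8 [EMPTY]
step 3: bank1 4->8 [CONFLICT]
step 4: bank0 8->5 [CONFLICT]
step 5: bank2 4->2 [CONFLICT]
step 6: bank1 8->8 [HIT]
step 7: bank0 5->7 [CONFLICT]
step 8: bank1 8->6 [CONFLICT]
step 9: bank1 6->0 [CONFLICT]
step 10: bank0 7->2 [CONFLICT]
step 11: bank2 2->4 [CONFLICT]
step 12: bank2 4->4 [HIT]
step 13: bank2 4->4 [HIT]
step 14: bank2 4->3 [CONFLICT]
step 15: bank2 3->3 [HIT]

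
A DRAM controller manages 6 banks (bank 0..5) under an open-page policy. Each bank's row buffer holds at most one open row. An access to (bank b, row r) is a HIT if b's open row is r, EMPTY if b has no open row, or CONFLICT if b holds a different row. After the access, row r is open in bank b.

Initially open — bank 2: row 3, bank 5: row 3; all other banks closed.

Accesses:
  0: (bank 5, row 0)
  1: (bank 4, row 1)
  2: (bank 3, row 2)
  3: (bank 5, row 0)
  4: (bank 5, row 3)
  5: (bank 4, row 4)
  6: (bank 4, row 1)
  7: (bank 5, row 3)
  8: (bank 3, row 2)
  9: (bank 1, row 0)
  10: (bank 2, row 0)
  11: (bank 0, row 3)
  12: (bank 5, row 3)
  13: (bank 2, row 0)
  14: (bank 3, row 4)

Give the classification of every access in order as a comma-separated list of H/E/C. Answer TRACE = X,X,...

TRACE = C,E,E,H,C,C,C,H,H,E,C,E,H,H,C

0: bank 5 row 0 — prev 3 → CONFLICT
1: bank 4 row 1 — prev None → EMPTY
2: bank 3 row 2 — prev None → EMPTY
3: bank 5 row 0 — prev 0 → HIT
4: bank 5 row 3 — prev 0 → CONFLICT
5: bank 4 row 4 — prev 1 → CONFLICT
6: bank 4 row 1 — prev 4 → CONFLICT
7: bank 5 row 3 — prev 3 → HIT
8: bank 3 row 2 — prev 2 → HIT
9: bank 1 row 0 — prev None → EMPTY
10: bank 2 row 0 — prev 3 → CONFLICT
11: bank 0 row 3 — prev None → EMPTY
12: bank 5 row 3 — prev 3 → HIT
13: bank 2 row 0 — prev 0 → HIT
14: bank 3 row 4 — prev 2 → CONFLICT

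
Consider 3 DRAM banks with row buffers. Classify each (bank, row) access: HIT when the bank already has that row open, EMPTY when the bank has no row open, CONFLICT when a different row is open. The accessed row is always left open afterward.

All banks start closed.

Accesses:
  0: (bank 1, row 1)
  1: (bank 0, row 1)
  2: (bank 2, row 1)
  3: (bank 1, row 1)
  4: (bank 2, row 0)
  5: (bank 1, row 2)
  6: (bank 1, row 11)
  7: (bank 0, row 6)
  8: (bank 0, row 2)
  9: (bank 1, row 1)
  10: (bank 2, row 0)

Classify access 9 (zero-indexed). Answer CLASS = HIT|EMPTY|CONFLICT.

CLASS = CONFLICT

#0 (1,1) E
#1 (0,1) E
#2 (2,1) E
#3 (1,1) H  (was 1)
#4 (2,0) C  (was 1)
#5 (1,2) C  (was 1)
#6 (1,11) C  (was 2)
#7 (0,6) C  (was 1)
#8 (0,2) C  (was 6)
#9 (1,1) C  (was 11)
#10 (2,0) H  (was 0)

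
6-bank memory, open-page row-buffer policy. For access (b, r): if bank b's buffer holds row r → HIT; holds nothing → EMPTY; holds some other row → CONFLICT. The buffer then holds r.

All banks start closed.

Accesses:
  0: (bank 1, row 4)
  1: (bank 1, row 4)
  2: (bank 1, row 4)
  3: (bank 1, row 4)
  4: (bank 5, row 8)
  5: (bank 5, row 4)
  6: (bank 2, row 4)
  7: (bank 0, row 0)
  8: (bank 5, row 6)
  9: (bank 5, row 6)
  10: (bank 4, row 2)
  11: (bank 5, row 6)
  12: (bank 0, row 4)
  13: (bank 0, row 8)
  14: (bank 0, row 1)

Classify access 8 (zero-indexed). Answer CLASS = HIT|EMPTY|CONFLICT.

CLASS = CONFLICT

step 0: bank1 None->4 [EMPTY]
step 1: bank1 4->4 [HIT]
step 2: bank1 4->4 [HIT]
step 3: bank1 4->4 [HIT]
step 4: bank5 None->8 [EMPTY]
step 5: bank5 8->4 [CONFLICT]
step 6: bank2 None->4 [EMPTY]
step 7: bank0 None->0 [EMPTY]
step 8: bank5 4->6 [CONFLICT]
step 9: bank5 6->6 [HIT]
step 10: bank4 None->2 [EMPTY]
step 11: bank5 6->6 [HIT]
step 12: bank0 0->4 [CONFLICT]
step 13: bank0 4->8 [CONFLICT]
step 14: bank0 8->1 [CONFLICT]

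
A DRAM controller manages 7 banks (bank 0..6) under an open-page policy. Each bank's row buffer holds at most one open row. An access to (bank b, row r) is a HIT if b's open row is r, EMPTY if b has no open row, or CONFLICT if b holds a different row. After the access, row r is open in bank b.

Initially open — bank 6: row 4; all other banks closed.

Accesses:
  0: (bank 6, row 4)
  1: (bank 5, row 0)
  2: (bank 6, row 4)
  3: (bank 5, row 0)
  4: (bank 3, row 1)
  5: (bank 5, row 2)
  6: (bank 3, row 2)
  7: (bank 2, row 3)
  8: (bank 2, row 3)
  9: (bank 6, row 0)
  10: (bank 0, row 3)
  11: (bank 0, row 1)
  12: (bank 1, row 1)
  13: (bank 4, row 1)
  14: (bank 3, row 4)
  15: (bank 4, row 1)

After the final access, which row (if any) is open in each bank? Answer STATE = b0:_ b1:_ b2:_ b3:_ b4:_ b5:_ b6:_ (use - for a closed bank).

STATE = b0:1 b1:1 b2:3 b3:4 b4:1 b5:2 b6:0

step 0: bank6 4->4 [HIT]
step 1: bank5 None->0 [EMPTY]
step 2: bank6 4->4 [HIT]
step 3: bank5 0->0 [HIT]
step 4: bank3 None->1 [EMPTY]
step 5: bank5 0->2 [CONFLICT]
step 6: bank3 1->2 [CONFLICT]
step 7: bank2 None->3 [EMPTY]
step 8: bank2 3->3 [HIT]
step 9: bank6 4->0 [CONFLICT]
step 10: bank0 None->3 [EMPTY]
step 11: bank0 3->1 [CONFLICT]
step 12: bank1 None->1 [EMPTY]
step 13: bank4 None->1 [EMPTY]
step 14: bank3 2->4 [CONFLICT]
step 15: bank4 1->1 [HIT]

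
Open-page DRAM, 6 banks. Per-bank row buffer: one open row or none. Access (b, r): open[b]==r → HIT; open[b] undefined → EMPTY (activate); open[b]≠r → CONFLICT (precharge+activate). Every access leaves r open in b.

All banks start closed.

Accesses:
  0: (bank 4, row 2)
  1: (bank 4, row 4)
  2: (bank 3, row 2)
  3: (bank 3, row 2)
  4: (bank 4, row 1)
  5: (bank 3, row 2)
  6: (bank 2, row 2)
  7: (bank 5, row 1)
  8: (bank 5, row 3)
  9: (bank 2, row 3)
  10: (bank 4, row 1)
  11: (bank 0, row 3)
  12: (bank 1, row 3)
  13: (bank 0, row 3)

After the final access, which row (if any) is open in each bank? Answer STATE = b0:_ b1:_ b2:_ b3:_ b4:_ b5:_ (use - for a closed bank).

0: bank 4 row 2 — prev None → EMPTY
1: bank 4 row 4 — prev 2 → CONFLICT
2: bank 3 row 2 — prev None → EMPTY
3: bank 3 row 2 — prev 2 → HIT
4: bank 4 row 1 — prev 4 → CONFLICT
5: bank 3 row 2 — prev 2 → HIT
6: bank 2 row 2 — prev None → EMPTY
7: bank 5 row 1 — prev None → EMPTY
8: bank 5 row 3 — prev 1 → CONFLICT
9: bank 2 row 3 — prev 2 → CONFLICT
10: bank 4 row 1 — prev 1 → HIT
11: bank 0 row 3 — prev None → EMPTY
12: bank 1 row 3 — prev None → EMPTY
13: bank 0 row 3 — prev 3 → HIT

STATE = b0:3 b1:3 b2:3 b3:2 b4:1 b5:3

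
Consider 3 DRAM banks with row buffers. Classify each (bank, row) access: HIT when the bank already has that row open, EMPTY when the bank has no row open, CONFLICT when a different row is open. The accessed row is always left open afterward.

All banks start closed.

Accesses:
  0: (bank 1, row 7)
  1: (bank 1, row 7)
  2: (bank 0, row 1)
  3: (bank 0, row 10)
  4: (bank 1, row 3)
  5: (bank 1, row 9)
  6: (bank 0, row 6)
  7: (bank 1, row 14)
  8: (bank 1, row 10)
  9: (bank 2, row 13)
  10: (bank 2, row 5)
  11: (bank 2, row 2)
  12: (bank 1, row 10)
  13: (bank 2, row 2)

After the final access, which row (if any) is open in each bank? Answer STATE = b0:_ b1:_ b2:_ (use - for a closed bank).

STATE = b0:6 b1:10 b2:2

0: bank 1 row 7 — prev None → EMPTY
1: bank 1 row 7 — prev 7 → HIT
2: bank 0 row 1 — prev None → EMPTY
3: bank 0 row 10 — prev 1 → CONFLICT
4: bank 1 row 3 — prev 7 → CONFLICT
5: bank 1 row 9 — prev 3 → CONFLICT
6: bank 0 row 6 — prev 10 → CONFLICT
7: bank 1 row 14 — prev 9 → CONFLICT
8: bank 1 row 10 — prev 14 → CONFLICT
9: bank 2 row 13 — prev None → EMPTY
10: bank 2 row 5 — prev 13 → CONFLICT
11: bank 2 row 2 — prev 5 → CONFLICT
12: bank 1 row 10 — prev 10 → HIT
13: bank 2 row 2 — prev 2 → HIT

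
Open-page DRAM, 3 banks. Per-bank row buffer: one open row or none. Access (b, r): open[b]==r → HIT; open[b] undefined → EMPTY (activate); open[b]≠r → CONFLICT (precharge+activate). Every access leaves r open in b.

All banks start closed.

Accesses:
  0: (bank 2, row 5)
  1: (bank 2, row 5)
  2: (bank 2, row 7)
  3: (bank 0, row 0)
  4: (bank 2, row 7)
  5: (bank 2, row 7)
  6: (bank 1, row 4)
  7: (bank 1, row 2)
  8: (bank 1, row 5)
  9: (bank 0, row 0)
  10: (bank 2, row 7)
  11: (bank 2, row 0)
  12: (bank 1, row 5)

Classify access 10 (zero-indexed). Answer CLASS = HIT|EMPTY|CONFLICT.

step 0: bank2 None->5 [EMPTY]
step 1: bank2 5->5 [HIT]
step 2: bank2 5->7 [CONFLICT]
step 3: bank0 None->0 [EMPTY]
step 4: bank2 7->7 [HIT]
step 5: bank2 7->7 [HIT]
step 6: bank1 None->4 [EMPTY]
step 7: bank1 4->2 [CONFLICT]
step 8: bank1 2->5 [CONFLICT]
step 9: bank0 0->0 [HIT]
step 10: bank2 7->7 [HIT]
step 11: bank2 7->0 [CONFLICT]
step 12: bank1 5->5 [HIT]

CLASS = HIT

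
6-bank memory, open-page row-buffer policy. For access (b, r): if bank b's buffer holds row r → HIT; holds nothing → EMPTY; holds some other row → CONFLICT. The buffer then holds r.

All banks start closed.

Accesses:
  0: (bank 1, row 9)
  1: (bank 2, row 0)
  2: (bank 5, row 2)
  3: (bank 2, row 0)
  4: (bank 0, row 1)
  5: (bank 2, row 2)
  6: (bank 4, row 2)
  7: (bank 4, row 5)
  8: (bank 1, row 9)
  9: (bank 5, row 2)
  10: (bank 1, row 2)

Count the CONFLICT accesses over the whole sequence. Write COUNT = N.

0: bank 1 row 9 — prev None → EMPTY
1: bank 2 row 0 — prev None → EMPTY
2: bank 5 row 2 — prev None → EMPTY
3: bank 2 row 0 — prev 0 → HIT
4: bank 0 row 1 — prev None → EMPTY
5: bank 2 row 2 — prev 0 → CONFLICT
6: bank 4 row 2 — prev None → EMPTY
7: bank 4 row 5 — prev 2 → CONFLICT
8: bank 1 row 9 — prev 9 → HIT
9: bank 5 row 2 — prev 2 → HIT
10: bank 1 row 2 — prev 9 → CONFLICT

COUNT = 3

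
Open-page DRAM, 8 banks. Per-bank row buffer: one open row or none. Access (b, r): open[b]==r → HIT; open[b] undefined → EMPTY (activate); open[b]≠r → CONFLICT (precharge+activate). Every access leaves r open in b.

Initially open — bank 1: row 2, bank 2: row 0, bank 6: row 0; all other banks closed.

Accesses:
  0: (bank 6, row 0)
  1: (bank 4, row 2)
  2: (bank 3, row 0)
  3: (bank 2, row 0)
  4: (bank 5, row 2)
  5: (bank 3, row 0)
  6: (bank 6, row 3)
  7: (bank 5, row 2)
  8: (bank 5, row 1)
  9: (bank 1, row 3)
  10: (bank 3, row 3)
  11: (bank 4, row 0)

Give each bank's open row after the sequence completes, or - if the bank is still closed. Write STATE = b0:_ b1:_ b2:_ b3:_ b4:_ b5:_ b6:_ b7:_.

0: bank 6 row 0 — prev 0 → HIT
1: bank 4 row 2 — prev None → EMPTY
2: bank 3 row 0 — prev None → EMPTY
3: bank 2 row 0 — prev 0 → HIT
4: bank 5 row 2 — prev None → EMPTY
5: bank 3 row 0 — prev 0 → HIT
6: bank 6 row 3 — prev 0 → CONFLICT
7: bank 5 row 2 — prev 2 → HIT
8: bank 5 row 1 — prev 2 → CONFLICT
9: bank 1 row 3 — prev 2 → CONFLICT
10: bank 3 row 3 — prev 0 → CONFLICT
11: bank 4 row 0 — prev 2 → CONFLICT

STATE = b0:- b1:3 b2:0 b3:3 b4:0 b5:1 b6:3 b7:-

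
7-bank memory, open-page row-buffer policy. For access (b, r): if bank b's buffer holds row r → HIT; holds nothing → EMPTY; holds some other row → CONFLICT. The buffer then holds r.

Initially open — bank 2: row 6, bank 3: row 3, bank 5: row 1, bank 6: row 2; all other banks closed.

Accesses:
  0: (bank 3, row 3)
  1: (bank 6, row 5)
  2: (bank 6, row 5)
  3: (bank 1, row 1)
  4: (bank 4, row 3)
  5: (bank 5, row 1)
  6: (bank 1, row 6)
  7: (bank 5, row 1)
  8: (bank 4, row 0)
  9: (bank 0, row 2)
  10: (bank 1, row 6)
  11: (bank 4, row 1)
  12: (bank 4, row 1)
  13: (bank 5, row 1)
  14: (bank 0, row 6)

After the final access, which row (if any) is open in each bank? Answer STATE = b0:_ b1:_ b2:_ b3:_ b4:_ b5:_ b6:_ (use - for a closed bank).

step 0: bank3 3->3 [HIT]
step 1: bank6 2->5 [CONFLICT]
step 2: bank6 5->5 [HIT]
step 3: bank1 None->1 [EMPTY]
step 4: bank4 None->3 [EMPTY]
step 5: bank5 1->1 [HIT]
step 6: bank1 1->6 [CONFLICT]
step 7: bank5 1->1 [HIT]
step 8: bank4 3->0 [CONFLICT]
step 9: bank0 None->2 [EMPTY]
step 10: bank1 6->6 [HIT]
step 11: bank4 0->1 [CONFLICT]
step 12: bank4 1->1 [HIT]
step 13: bank5 1->1 [HIT]
step 14: bank0 2->6 [CONFLICT]

STATE = b0:6 b1:6 b2:6 b3:3 b4:1 b5:1 b6:5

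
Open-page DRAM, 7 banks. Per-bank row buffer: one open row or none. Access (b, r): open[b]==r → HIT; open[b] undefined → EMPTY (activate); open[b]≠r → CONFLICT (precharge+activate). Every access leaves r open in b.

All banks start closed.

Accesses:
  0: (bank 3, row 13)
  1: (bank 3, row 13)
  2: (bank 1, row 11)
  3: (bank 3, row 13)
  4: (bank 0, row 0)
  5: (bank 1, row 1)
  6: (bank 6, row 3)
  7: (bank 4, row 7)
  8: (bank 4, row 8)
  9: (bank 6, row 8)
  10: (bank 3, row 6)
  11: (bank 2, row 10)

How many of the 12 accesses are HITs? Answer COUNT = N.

#0 (3,13) E
#1 (3,13) H  (was 13)
#2 (1,11) E
#3 (3,13) H  (was 13)
#4 (0,0) E
#5 (1,1) C  (was 11)
#6 (6,3) E
#7 (4,7) E
#8 (4,8) C  (was 7)
#9 (6,8) C  (was 3)
#10 (3,6) C  (was 13)
#11 (2,10) E

COUNT = 2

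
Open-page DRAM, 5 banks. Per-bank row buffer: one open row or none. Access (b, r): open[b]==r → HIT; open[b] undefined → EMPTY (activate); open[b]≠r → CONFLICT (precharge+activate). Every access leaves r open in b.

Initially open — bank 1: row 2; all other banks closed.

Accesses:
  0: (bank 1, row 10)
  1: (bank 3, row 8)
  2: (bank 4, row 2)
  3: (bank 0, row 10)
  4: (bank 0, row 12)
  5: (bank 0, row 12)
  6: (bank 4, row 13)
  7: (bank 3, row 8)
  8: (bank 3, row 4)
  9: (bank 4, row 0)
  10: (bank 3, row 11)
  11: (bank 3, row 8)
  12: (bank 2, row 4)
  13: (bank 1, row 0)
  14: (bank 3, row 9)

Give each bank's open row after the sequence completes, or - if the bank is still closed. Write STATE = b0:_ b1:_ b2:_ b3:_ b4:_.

STATE = b0:12 b1:0 b2:4 b3:9 b4:0

0: bank 1 row 10 — prev 2 → CONFLICT
1: bank 3 row 8 — prev None → EMPTY
2: bank 4 row 2 — prev None → EMPTY
3: bank 0 row 10 — prev None → EMPTY
4: bank 0 row 12 — prev 10 → CONFLICT
5: bank 0 row 12 — prev 12 → HIT
6: bank 4 row 13 — prev 2 → CONFLICT
7: bank 3 row 8 — prev 8 → HIT
8: bank 3 row 4 — prev 8 → CONFLICT
9: bank 4 row 0 — prev 13 → CONFLICT
10: bank 3 row 11 — prev 4 → CONFLICT
11: bank 3 row 8 — prev 11 → CONFLICT
12: bank 2 row 4 — prev None → EMPTY
13: bank 1 row 0 — prev 10 → CONFLICT
14: bank 3 row 9 — prev 8 → CONFLICT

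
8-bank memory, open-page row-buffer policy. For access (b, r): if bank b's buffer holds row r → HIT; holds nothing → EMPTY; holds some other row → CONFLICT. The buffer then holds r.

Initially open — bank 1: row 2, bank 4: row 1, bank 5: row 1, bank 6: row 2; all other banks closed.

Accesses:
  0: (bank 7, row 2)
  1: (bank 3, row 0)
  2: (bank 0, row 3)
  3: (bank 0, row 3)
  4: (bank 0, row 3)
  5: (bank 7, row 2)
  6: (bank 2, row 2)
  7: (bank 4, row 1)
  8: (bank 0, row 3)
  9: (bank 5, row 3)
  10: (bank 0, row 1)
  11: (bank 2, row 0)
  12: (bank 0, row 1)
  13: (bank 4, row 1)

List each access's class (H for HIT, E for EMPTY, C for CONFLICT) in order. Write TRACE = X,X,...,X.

TRACE = E,E,E,H,H,H,E,H,H,C,C,C,H,H

0: bank 7 row 2 — prev None → EMPTY
1: bank 3 row 0 — prev None → EMPTY
2: bank 0 row 3 — prev None → EMPTY
3: bank 0 row 3 — prev 3 → HIT
4: bank 0 row 3 — prev 3 → HIT
5: bank 7 row 2 — prev 2 → HIT
6: bank 2 row 2 — prev None → EMPTY
7: bank 4 row 1 — prev 1 → HIT
8: bank 0 row 3 — prev 3 → HIT
9: bank 5 row 3 — prev 1 → CONFLICT
10: bank 0 row 1 — prev 3 → CONFLICT
11: bank 2 row 0 — prev 2 → CONFLICT
12: bank 0 row 1 — prev 1 → HIT
13: bank 4 row 1 — prev 1 → HIT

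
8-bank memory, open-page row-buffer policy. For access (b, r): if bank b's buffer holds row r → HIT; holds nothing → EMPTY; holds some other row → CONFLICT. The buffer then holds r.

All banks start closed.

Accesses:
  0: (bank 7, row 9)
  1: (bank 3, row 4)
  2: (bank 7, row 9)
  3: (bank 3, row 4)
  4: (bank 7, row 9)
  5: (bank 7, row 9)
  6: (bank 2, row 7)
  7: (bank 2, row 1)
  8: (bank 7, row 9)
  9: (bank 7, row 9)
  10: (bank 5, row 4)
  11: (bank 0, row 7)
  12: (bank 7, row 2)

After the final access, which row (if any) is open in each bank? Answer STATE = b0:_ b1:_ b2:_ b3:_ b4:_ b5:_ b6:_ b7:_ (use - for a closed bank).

0: bank 7 row 9 — prev None → EMPTY
1: bank 3 row 4 — prev None → EMPTY
2: bank 7 row 9 — prev 9 → HIT
3: bank 3 row 4 — prev 4 → HIT
4: bank 7 row 9 — prev 9 → HIT
5: bank 7 row 9 — prev 9 → HIT
6: bank 2 row 7 — prev None → EMPTY
7: bank 2 row 1 — prev 7 → CONFLICT
8: bank 7 row 9 — prev 9 → HIT
9: bank 7 row 9 — prev 9 → HIT
10: bank 5 row 4 — prev None → EMPTY
11: bank 0 row 7 — prev None → EMPTY
12: bank 7 row 2 — prev 9 → CONFLICT

STATE = b0:7 b1:- b2:1 b3:4 b4:- b5:4 b6:- b7:2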